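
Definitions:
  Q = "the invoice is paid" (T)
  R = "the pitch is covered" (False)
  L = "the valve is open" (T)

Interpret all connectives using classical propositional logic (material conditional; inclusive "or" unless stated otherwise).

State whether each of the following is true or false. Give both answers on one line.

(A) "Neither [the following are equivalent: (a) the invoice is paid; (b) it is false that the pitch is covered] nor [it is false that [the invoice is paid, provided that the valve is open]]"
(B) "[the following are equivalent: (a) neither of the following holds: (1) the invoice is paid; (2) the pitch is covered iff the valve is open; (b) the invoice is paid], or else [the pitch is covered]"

(A) false / (B) false

(A): This is (Q iff not R) nor not (L -> Q).

not R = not False = True
Q iff not R = True iff True = True
L -> Q = True -> True = True
not (L -> Q) = not True = False
(Q iff not R) nor not (L -> Q) = True nor False = False
Thus (A) is false.

(B): Parsed as ((Q nor (R iff L)) iff Q) or R

R iff L = False iff True = False
Q nor (R iff L) = True nor False = False
(Q nor (R iff L)) iff Q = False iff True = False
((Q nor (R iff L)) iff Q) or R = False or False = False
So (B) is false.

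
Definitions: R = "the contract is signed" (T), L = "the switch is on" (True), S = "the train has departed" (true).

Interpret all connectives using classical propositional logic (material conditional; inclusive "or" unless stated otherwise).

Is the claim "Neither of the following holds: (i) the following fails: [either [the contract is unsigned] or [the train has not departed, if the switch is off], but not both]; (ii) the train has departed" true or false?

Values: R=T, L=T, S=T.
Parsed as ¬(¬R ⊕ (¬L → ¬S)) ↓ S

¬R = ¬T = F
¬L = ¬T = F
¬S = ¬T = F
¬L → ¬S = F → F = T
¬R ⊕ (¬L → ¬S) = F ⊕ T = T
¬(¬R ⊕ (¬L → ¬S)) = ¬T = F
¬(¬R ⊕ (¬L → ¬S)) ↓ S = F ↓ T = F

False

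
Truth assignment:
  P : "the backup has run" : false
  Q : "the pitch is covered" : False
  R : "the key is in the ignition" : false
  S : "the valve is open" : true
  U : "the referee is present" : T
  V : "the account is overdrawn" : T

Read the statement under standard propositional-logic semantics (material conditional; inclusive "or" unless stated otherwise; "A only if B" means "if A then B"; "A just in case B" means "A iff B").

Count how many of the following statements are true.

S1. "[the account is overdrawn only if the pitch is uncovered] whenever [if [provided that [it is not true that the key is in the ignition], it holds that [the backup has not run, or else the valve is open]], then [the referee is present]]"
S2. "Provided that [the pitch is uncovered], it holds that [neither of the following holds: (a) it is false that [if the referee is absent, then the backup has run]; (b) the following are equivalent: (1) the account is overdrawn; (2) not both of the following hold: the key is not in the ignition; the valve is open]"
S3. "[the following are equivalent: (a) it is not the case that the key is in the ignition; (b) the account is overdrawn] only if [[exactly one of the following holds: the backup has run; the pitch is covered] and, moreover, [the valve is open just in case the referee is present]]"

2

S1: Parsed as ((~R -> (~P | S)) -> U) -> (V -> ~Q)

~R = ~F = T
~P = ~F = T
~P | S = T | T = T
~R -> (~P | S) = T -> T = T
(~R -> (~P | S)) -> U = T -> T = T
~Q = ~F = T
V -> ~Q = T -> T = T
((~R -> (~P | S)) -> U) -> (V -> ~Q) = T -> T = T
Thus S1 is true.

S2: Parsed as ~Q -> (~(~U -> P) nor (V <-> (~R nand S)))

~Q = ~F = T
~U = ~T = F
~U -> P = F -> F = T
~(~U -> P) = ~T = F
~R = ~F = T
~R nand S = T nand T = F
V <-> (~R nand S) = T <-> F = F
~(~U -> P) nor (V <-> (~R nand S)) = F nor F = T
~Q -> (~(~U -> P) nor (V <-> (~R nand S))) = T -> T = T
So S2 is true.

S3: Parsed as (~R <-> V) -> ((P xor Q) & (S <-> U))

~R = ~F = T
~R <-> V = T <-> T = T
P xor Q = F xor F = F
S <-> U = T <-> T = T
(P xor Q) & (S <-> U) = F & T = F
(~R <-> V) -> ((P xor Q) & (S <-> U)) = T -> F = F
So S3 is false.

True statements: 2.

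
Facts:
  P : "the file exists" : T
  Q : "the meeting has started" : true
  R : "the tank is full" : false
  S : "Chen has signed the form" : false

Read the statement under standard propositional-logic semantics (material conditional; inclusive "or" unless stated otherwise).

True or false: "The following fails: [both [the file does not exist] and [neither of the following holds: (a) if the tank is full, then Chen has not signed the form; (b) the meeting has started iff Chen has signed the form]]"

The statement is true.

Values: P=True, R=False, S=False, Q=True.
Parsed as not (not P and ((R -> not S) nor (Q iff S)))

not P = not True = False
not S = not False = True
R -> not S = False -> True = True
Q iff S = True iff False = False
(R -> not S) nor (Q iff S) = True nor False = False
not P and ((R -> not S) nor (Q iff S)) = False and False = False
not (not P and ((R -> not S) nor (Q iff S))) = not False = True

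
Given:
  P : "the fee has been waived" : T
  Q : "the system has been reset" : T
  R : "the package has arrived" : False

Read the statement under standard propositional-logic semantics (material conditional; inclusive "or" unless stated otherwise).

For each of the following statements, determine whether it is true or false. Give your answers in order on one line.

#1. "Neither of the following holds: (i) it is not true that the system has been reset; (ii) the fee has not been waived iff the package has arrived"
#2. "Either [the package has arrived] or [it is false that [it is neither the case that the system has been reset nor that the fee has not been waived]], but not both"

#1: Parsed as ~Q nor (~P <-> R)

~Q = ~T = F
~P = ~T = F
~P <-> R = F <-> F = T
~Q nor (~P <-> R) = F nor T = F
Thus #1 is false.

#2: Parsed as R xor ~(Q nor ~P)

~P = ~T = F
Q nor ~P = T nor F = F
~(Q nor ~P) = ~F = T
R xor ~(Q nor ~P) = F xor T = T
Hence #2 is true.

#1 F, #2 T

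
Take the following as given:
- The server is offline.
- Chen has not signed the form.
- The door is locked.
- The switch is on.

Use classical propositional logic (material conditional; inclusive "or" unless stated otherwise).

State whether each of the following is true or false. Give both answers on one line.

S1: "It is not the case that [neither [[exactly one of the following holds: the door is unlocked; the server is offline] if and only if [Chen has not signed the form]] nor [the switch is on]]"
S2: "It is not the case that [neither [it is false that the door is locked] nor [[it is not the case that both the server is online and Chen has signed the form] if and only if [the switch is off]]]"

S1 true; S2 false

Let L = "the door is locked" (T), H = "the server is online" (F), V = "Chen has signed the form" (F), U = "the switch is on" (T).

S1: In symbols: ¬(((¬L ⊕ ¬H) ↔ ¬V) ↓ U)

¬L = ¬T = F
¬H = ¬F = T
¬L ⊕ ¬H = F ⊕ T = T
¬V = ¬F = T
(¬L ⊕ ¬H) ↔ ¬V = T ↔ T = T
((¬L ⊕ ¬H) ↔ ¬V) ↓ U = T ↓ T = F
¬(((¬L ⊕ ¬H) ↔ ¬V) ↓ U) = ¬F = T
Hence S1 is true.

S2: Parsed as ¬(¬L ↓ ((H ↑ V) ↔ ¬U))

¬L = ¬T = F
H ↑ V = F ↑ F = T
¬U = ¬T = F
(H ↑ V) ↔ ¬U = T ↔ F = F
¬L ↓ ((H ↑ V) ↔ ¬U) = F ↓ F = T
¬(¬L ↓ ((H ↑ V) ↔ ¬U)) = ¬T = F
Thus S2 is false.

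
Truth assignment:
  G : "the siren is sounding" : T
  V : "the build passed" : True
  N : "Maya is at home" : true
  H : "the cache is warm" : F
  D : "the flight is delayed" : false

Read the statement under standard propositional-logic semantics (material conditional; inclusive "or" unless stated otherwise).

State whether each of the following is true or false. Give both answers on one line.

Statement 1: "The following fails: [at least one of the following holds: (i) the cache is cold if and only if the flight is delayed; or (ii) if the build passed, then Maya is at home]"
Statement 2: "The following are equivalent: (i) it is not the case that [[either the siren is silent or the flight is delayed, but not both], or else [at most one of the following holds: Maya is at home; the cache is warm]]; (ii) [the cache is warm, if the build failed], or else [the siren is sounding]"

Statement 1 F; Statement 2 F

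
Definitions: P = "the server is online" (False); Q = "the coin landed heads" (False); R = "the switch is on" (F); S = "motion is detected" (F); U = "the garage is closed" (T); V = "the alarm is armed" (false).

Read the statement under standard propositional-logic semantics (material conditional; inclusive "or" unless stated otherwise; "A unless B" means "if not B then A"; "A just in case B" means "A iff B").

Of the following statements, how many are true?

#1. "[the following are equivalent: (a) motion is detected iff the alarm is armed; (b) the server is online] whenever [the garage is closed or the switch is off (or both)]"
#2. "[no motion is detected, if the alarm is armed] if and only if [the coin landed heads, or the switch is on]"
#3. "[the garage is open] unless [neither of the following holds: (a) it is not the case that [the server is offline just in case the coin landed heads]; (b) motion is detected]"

#1: Formalization: (U | ~R) -> ((S <-> V) <-> P)

~R = ~F = T
U | ~R = T | T = T
S <-> V = F <-> F = T
(S <-> V) <-> P = T <-> F = F
(U | ~R) -> ((S <-> V) <-> P) = T -> F = F
So #1 is false.

#2: Formalization: (V -> ~S) <-> (Q | R)

~S = ~F = T
V -> ~S = F -> T = T
Q | R = F | F = F
(V -> ~S) <-> (Q | R) = T <-> F = F
Thus #2 is false.

#3: Formalization: ~U | (~(~P <-> Q) nor S)

~U = ~T = F
~P = ~F = T
~P <-> Q = T <-> F = F
~(~P <-> Q) = ~F = T
~(~P <-> Q) nor S = T nor F = F
~U | (~(~P <-> Q) nor S) = F | F = F
Thus #3 is false.

Count: 0.

0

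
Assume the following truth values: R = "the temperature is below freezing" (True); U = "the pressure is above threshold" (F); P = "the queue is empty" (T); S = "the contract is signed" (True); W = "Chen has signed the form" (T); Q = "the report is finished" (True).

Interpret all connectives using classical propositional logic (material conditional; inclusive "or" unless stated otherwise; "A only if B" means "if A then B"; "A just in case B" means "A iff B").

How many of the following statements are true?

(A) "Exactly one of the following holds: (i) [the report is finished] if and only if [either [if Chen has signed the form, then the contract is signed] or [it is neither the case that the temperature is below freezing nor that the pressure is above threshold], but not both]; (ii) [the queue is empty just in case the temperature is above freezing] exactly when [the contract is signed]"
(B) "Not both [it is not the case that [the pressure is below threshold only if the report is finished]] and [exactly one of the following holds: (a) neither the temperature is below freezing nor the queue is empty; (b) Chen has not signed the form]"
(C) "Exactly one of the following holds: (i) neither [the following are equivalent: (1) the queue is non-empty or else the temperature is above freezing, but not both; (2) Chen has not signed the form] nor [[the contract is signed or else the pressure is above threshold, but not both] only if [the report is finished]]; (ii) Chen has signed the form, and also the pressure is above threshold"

2

(A): Parsed as (Q iff ((W -> S) xor (R nor U))) xor ((P iff not R) iff S)

W -> S = True -> True = True
R nor U = True nor False = False
(W -> S) xor (R nor U) = True xor False = True
Q iff ((W -> S) xor (R nor U)) = True iff True = True
not R = not True = False
P iff not R = True iff False = False
(P iff not R) iff S = False iff True = False
(Q iff ((W -> S) xor (R nor U))) xor ((P iff not R) iff S) = True xor False = True
Thus (A) is true.

(B): In symbols: not (not U -> Q) nand ((R nor P) xor not W)

not U = not False = True
not U -> Q = True -> True = True
not (not U -> Q) = not True = False
R nor P = True nor True = False
not W = not True = False
(R nor P) xor not W = False xor False = False
not (not U -> Q) nand ((R nor P) xor not W) = False nand False = True
So (B) is true.

(C): In symbols: (((not P xor not R) iff not W) nor ((S xor U) -> Q)) xor (W and U)

not P = not True = False
not R = not True = False
not P xor not R = False xor False = False
not W = not True = False
(not P xor not R) iff not W = False iff False = True
S xor U = True xor False = True
(S xor U) -> Q = True -> True = True
((not P xor not R) iff not W) nor ((S xor U) -> Q) = True nor True = False
W and U = True and False = False
(((not P xor not R) iff not W) nor ((S xor U) -> Q)) xor (W and U) = False xor False = False
Thus (C) is false.

True statements: 2 ((A), (B)).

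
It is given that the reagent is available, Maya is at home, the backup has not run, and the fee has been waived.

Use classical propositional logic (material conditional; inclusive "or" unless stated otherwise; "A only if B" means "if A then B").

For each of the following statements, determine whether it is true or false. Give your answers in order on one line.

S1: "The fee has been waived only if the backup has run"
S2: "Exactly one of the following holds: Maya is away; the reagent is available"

Let S = "the fee has been waived" (T), D = "the backup has run" (F), K = "Maya is at home" (T), R = "the reagent is available" (T).

S1: Formalization: S → D

S → D = T → F = F
So S1 is false.

S2: In symbols: ¬K ⊕ R

¬K = ¬T = F
¬K ⊕ R = F ⊕ T = T
Thus S2 is true.

S1 False / S2 True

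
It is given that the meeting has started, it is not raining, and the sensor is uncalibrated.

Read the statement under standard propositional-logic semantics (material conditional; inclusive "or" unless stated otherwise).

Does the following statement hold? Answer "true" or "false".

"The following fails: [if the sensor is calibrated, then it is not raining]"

False.

Let N = "the sensor is calibrated" (F), K = "it is raining" (F).
Formalization: ~(N -> ~K)

~K = ~F = T
N -> ~K = F -> T = T
~(N -> ~K) = ~T = F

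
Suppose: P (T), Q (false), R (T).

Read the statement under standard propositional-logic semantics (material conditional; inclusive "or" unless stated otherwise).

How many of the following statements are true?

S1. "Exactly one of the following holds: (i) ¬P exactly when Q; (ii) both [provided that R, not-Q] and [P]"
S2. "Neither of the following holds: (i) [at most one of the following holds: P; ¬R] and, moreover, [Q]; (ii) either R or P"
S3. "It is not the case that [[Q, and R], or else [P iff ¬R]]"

S1: In symbols: (not P iff Q) xor ((R -> not Q) and P)

not P = not True = False
not P iff Q = False iff False = True
not Q = not False = True
R -> not Q = True -> True = True
(R -> not Q) and P = True and True = True
(not P iff Q) xor ((R -> not Q) and P) = True xor True = False
Hence S1 is false.

S2: Parsed as ((P nand not R) and Q) nor (R or P)

not R = not True = False
P nand not R = True nand False = True
(P nand not R) and Q = True and False = False
R or P = True or True = True
((P nand not R) and Q) nor (R or P) = False nor True = False
Hence S2 is false.

S3: Parsed as not ((Q and R) or (P iff not R))

Q and R = False and True = False
not R = not True = False
P iff not R = True iff False = False
(Q and R) or (P iff not R) = False or False = False
not ((Q and R) or (P iff not R)) = not False = True
Hence S3 is true.

1 of the 3 statements is true.

1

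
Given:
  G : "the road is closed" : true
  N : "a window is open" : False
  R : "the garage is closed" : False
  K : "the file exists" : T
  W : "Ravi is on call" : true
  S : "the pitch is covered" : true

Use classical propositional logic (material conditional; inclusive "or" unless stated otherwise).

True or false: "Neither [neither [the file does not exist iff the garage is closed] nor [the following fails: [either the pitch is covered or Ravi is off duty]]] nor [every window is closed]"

False

Values: K=T, R=F, S=T, W=T, N=F.
In symbols: ((~K <-> R) nor ~(S | ~W)) nor ~N

~K = ~T = F
~K <-> R = F <-> F = T
~W = ~T = F
S | ~W = T | F = T
~(S | ~W) = ~T = F
(~K <-> R) nor ~(S | ~W) = T nor F = F
~N = ~F = T
((~K <-> R) nor ~(S | ~W)) nor ~N = F nor T = F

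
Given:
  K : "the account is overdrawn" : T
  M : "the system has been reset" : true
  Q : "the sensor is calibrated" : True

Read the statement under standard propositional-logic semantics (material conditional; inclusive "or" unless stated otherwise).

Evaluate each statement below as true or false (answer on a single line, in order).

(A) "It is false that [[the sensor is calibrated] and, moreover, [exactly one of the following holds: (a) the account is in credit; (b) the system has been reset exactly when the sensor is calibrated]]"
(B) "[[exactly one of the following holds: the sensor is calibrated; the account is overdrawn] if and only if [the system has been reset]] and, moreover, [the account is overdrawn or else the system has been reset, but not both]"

(A): In symbols: ~(Q & (~K xor (M <-> Q)))

~K = ~T = F
M <-> Q = T <-> T = T
~K xor (M <-> Q) = F xor T = T
Q & (~K xor (M <-> Q)) = T & T = T
~(Q & (~K xor (M <-> Q))) = ~T = F
Hence (A) is false.

(B): Parsed as ((Q xor K) <-> M) & (K xor M)

Q xor K = T xor T = F
(Q xor K) <-> M = F <-> T = F
K xor M = T xor T = F
((Q xor K) <-> M) & (K xor M) = F & F = F
So (B) is false.

(A) False; (B) False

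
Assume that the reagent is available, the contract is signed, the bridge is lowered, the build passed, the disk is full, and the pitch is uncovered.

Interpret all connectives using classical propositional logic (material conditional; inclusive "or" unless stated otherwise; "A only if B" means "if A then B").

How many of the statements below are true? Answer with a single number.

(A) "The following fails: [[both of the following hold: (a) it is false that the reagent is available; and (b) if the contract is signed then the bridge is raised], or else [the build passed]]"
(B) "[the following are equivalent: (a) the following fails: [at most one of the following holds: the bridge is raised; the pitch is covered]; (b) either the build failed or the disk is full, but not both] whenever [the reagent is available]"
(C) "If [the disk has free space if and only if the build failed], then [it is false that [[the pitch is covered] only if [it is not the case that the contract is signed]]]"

0

Let P = "the reagent is available" (T), Q = "the contract is signed" (T), R = "the bridge is raised" (F), S = "the build passed" (T), V = "the pitch is covered" (F), U = "the disk is full" (T).

(A): In symbols: ~((~P & (Q -> R)) | S)

~P = ~T = F
Q -> R = T -> F = F
~P & (Q -> R) = F & F = F
(~P & (Q -> R)) | S = F | T = T
~((~P & (Q -> R)) | S) = ~T = F
Thus (A) is false.

(B): This is P -> (~(R nand V) <-> (~S xor U)).

R nand V = F nand F = T
~(R nand V) = ~T = F
~S = ~T = F
~S xor U = F xor T = T
~(R nand V) <-> (~S xor U) = F <-> T = F
P -> (~(R nand V) <-> (~S xor U)) = T -> F = F
Hence (B) is false.

(C): Formalization: (~U <-> ~S) -> ~(V -> ~Q)

~U = ~T = F
~S = ~T = F
~U <-> ~S = F <-> F = T
~Q = ~T = F
V -> ~Q = F -> F = T
~(V -> ~Q) = ~T = F
(~U <-> ~S) -> ~(V -> ~Q) = T -> F = F
So (C) is false.

0 of the 3 statements are true (none).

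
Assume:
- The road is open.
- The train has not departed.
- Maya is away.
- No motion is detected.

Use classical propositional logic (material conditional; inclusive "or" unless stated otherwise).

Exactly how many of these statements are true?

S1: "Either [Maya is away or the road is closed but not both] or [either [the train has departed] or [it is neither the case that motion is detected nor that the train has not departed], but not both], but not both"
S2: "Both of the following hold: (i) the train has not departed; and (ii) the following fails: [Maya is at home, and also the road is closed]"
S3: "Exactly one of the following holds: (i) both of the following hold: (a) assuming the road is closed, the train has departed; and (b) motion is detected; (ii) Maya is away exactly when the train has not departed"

Let R = "Maya is at home" (F), P = "the road is closed" (F), Q = "the train has departed" (F), S = "motion is detected" (F).

S1: This is (¬R ⊕ P) ⊕ (Q ⊕ (S ↓ ¬Q)).

¬R = ¬F = T
¬R ⊕ P = T ⊕ F = T
¬Q = ¬F = T
S ↓ ¬Q = F ↓ T = F
Q ⊕ (S ↓ ¬Q) = F ⊕ F = F
(¬R ⊕ P) ⊕ (Q ⊕ (S ↓ ¬Q)) = T ⊕ F = T
Thus S1 is true.

S2: This is ¬Q ∧ ¬(R ∧ P).

¬Q = ¬F = T
R ∧ P = F ∧ F = F
¬(R ∧ P) = ¬F = T
¬Q ∧ ¬(R ∧ P) = T ∧ T = T
So S2 is true.

S3: Formalization: ((P → Q) ∧ S) ⊕ (¬R ↔ ¬Q)

P → Q = F → F = T
(P → Q) ∧ S = T ∧ F = F
¬R = ¬F = T
¬Q = ¬F = T
¬R ↔ ¬Q = T ↔ T = T
((P → Q) ∧ S) ⊕ (¬R ↔ ¬Q) = F ⊕ T = T
Hence S3 is true.

3 of the 3 statements are true.

3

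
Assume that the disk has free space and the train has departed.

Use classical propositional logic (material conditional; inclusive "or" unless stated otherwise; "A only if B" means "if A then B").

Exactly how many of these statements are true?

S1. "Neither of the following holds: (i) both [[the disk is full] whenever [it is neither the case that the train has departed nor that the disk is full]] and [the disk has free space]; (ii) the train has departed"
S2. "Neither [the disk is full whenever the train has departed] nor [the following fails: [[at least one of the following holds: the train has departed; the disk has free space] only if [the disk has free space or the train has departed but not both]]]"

0

Let W = "the train has departed" (T), L = "the disk is full" (F).

S1: This is (((W ↓ L) → L) ∧ ¬L) ↓ W.

W ↓ L = T ↓ F = F
(W ↓ L) → L = F → F = T
¬L = ¬F = T
((W ↓ L) → L) ∧ ¬L = T ∧ T = T
(((W ↓ L) → L) ∧ ¬L) ↓ W = T ↓ T = F
So S1 is false.

S2: This is (W → L) ↓ ¬((W ∨ ¬L) → (¬L ⊕ W)).

W → L = T → F = F
¬L = ¬F = T
W ∨ ¬L = T ∨ T = T
¬L = ¬F = T
¬L ⊕ W = T ⊕ T = F
(W ∨ ¬L) → (¬L ⊕ W) = T → F = F
¬((W ∨ ¬L) → (¬L ⊕ W)) = ¬F = T
(W → L) ↓ ¬((W ∨ ¬L) → (¬L ⊕ W)) = F ↓ T = F
Hence S2 is false.

0 of the 2 statements are true (none).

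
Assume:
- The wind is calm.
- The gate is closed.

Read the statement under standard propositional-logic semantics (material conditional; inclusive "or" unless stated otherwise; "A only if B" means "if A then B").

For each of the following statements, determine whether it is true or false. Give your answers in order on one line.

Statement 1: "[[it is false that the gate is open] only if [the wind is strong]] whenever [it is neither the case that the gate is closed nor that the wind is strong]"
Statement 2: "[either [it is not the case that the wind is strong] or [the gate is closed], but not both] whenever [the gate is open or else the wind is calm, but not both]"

Statement 1 true, Statement 2 false

Let W = "the gate is open" (F), D = "the wind is strong" (F).

Statement 1: Formalization: (~W nor D) -> (~W -> D)

~W = ~F = T
~W nor D = T nor F = F
~W = ~F = T
~W -> D = T -> F = F
(~W nor D) -> (~W -> D) = F -> F = T
Hence Statement 1 is true.

Statement 2: Parsed as (W xor ~D) -> (~D xor ~W)

~D = ~F = T
W xor ~D = F xor T = T
~D = ~F = T
~W = ~F = T
~D xor ~W = T xor T = F
(W xor ~D) -> (~D xor ~W) = T -> F = F
So Statement 2 is false.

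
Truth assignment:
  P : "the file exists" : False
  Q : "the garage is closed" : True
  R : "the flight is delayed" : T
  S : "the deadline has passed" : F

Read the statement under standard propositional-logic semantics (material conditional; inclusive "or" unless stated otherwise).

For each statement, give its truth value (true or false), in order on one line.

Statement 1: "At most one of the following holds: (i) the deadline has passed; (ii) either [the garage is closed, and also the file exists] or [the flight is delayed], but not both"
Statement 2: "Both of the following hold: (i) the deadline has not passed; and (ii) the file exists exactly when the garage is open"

Statement 1: In symbols: S nand ((Q and P) xor R)

Q and P = True and False = False
(Q and P) xor R = False xor True = True
S nand ((Q and P) xor R) = False nand True = True
Thus Statement 1 is true.

Statement 2: Parsed as not S and (P iff not Q)

not S = not False = True
not Q = not True = False
P iff not Q = False iff False = True
not S and (P iff not Q) = True and True = True
Hence Statement 2 is true.

Statement 1 true, Statement 2 true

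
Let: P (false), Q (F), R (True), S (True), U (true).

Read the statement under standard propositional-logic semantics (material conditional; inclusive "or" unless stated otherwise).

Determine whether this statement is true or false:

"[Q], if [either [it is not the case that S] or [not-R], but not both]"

Formalization: (not S xor not R) -> Q

not S = not True = False
not R = not True = False
not S xor not R = False xor False = False
(not S xor not R) -> Q = False -> False = True

True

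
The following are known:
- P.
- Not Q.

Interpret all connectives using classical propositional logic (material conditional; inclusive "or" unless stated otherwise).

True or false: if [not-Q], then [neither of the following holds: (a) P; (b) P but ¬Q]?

The statement is false.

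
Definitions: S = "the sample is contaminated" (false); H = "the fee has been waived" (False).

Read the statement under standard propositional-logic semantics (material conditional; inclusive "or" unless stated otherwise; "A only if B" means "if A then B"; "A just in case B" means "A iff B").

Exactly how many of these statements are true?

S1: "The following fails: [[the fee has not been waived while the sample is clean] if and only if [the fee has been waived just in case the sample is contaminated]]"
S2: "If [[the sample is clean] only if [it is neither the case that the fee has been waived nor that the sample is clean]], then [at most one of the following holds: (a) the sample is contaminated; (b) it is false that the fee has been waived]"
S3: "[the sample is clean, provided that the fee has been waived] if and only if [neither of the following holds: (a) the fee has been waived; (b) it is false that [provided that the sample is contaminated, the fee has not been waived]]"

2

S1: Parsed as ~((~H & ~S) <-> (H <-> S))

~H = ~F = T
~S = ~F = T
~H & ~S = T & T = T
H <-> S = F <-> F = T
(~H & ~S) <-> (H <-> S) = T <-> T = T
~((~H & ~S) <-> (H <-> S)) = ~T = F
So S1 is false.

S2: Parsed as (~S -> (H nor ~S)) -> (S nand ~H)

~S = ~F = T
~S = ~F = T
H nor ~S = F nor T = F
~S -> (H nor ~S) = T -> F = F
~H = ~F = T
S nand ~H = F nand T = T
(~S -> (H nor ~S)) -> (S nand ~H) = F -> T = T
Thus S2 is true.

S3: Parsed as (H -> ~S) <-> (H nor ~(S -> ~H))

~S = ~F = T
H -> ~S = F -> T = T
~H = ~F = T
S -> ~H = F -> T = T
~(S -> ~H) = ~T = F
H nor ~(S -> ~H) = F nor F = T
(H -> ~S) <-> (H nor ~(S -> ~H)) = T <-> T = T
So S3 is true.

Count: 2.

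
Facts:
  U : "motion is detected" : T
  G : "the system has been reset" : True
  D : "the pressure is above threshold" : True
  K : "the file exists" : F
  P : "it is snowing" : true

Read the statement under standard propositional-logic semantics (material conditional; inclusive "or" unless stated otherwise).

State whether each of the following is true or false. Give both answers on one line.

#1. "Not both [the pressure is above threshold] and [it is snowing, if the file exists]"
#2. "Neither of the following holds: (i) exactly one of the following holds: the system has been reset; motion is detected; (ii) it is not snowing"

#1: Formalization: D nand (K -> P)

K -> P = F -> T = T
D nand (K -> P) = T nand T = F
Hence #1 is false.

#2: This is (G xor U) nor ~P.

G xor U = T xor T = F
~P = ~T = F
(G xor U) nor ~P = F nor F = T
So #2 is true.

#1 false / #2 true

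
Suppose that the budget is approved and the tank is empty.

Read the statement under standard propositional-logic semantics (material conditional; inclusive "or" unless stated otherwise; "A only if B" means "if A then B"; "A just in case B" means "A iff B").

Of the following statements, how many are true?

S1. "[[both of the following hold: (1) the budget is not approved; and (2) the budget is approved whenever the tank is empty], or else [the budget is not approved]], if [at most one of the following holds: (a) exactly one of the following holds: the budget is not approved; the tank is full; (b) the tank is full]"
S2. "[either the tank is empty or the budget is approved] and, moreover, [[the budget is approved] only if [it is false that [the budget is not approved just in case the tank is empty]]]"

1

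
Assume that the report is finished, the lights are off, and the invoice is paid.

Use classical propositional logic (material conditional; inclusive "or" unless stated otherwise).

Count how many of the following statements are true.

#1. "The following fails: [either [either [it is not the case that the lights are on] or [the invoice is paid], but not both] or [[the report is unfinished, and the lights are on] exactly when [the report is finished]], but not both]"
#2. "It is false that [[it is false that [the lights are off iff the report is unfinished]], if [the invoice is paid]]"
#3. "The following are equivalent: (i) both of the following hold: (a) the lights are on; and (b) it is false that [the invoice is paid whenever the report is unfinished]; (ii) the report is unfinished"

2

Let M = "the lights are on" (F), W = "the invoice is paid" (T), H = "the report is finished" (T).

#1: This is ¬((¬M ⊕ W) ⊕ ((¬H ∧ M) ↔ H)).

¬M = ¬F = T
¬M ⊕ W = T ⊕ T = F
¬H = ¬T = F
¬H ∧ M = F ∧ F = F
(¬H ∧ M) ↔ H = F ↔ T = F
(¬M ⊕ W) ⊕ ((¬H ∧ M) ↔ H) = F ⊕ F = F
¬((¬M ⊕ W) ⊕ ((¬H ∧ M) ↔ H)) = ¬F = T
Thus #1 is true.

#2: In symbols: ¬(W → ¬(¬M ↔ ¬H))

¬M = ¬F = T
¬H = ¬T = F
¬M ↔ ¬H = T ↔ F = F
¬(¬M ↔ ¬H) = ¬F = T
W → ¬(¬M ↔ ¬H) = T → T = T
¬(W → ¬(¬M ↔ ¬H)) = ¬T = F
Thus #2 is false.

#3: Formalization: (M ∧ ¬(¬H → W)) ↔ ¬H

¬H = ¬T = F
¬H → W = F → T = T
¬(¬H → W) = ¬T = F
M ∧ ¬(¬H → W) = F ∧ F = F
¬H = ¬T = F
(M ∧ ¬(¬H → W)) ↔ ¬H = F ↔ F = T
So #3 is true.

2 of the 3 statements are true (#1, #3).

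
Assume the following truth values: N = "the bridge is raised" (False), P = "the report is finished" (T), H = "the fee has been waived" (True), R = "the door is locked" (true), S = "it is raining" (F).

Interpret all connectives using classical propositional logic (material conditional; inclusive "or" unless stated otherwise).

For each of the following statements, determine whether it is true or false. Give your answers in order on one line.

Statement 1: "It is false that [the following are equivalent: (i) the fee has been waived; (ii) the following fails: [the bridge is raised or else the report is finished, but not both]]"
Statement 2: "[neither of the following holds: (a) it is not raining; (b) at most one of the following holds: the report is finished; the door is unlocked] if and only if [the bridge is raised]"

Statement 1: Formalization: ¬(H ↔ ¬(N ⊕ P))

N ⊕ P = F ⊕ T = T
¬(N ⊕ P) = ¬T = F
H ↔ ¬(N ⊕ P) = T ↔ F = F
¬(H ↔ ¬(N ⊕ P)) = ¬F = T
So Statement 1 is true.

Statement 2: In symbols: (¬S ↓ (P ↑ ¬R)) ↔ N

¬S = ¬F = T
¬R = ¬T = F
P ↑ ¬R = T ↑ F = T
¬S ↓ (P ↑ ¬R) = T ↓ T = F
(¬S ↓ (P ↑ ¬R)) ↔ N = F ↔ F = T
So Statement 2 is true.

Statement 1 T; Statement 2 T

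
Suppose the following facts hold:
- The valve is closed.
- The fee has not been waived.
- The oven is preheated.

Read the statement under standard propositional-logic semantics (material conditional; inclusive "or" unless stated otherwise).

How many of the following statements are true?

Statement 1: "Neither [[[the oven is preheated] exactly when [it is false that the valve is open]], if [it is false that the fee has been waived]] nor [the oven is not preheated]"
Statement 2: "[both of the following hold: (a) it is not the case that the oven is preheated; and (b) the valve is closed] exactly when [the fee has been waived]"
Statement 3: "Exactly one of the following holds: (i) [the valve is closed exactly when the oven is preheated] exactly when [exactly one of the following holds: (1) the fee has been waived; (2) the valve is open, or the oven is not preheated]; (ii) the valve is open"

Let G = "the fee has been waived" (F), K = "the oven is preheated" (T), N = "the valve is open" (F).

Statement 1: Parsed as (¬G → (K ↔ ¬N)) ↓ ¬K

¬G = ¬F = T
¬N = ¬F = T
K ↔ ¬N = T ↔ T = T
¬G → (K ↔ ¬N) = T → T = T
¬K = ¬T = F
(¬G → (K ↔ ¬N)) ↓ ¬K = T ↓ F = F
So Statement 1 is false.

Statement 2: Parsed as (¬K ∧ ¬N) ↔ G

¬K = ¬T = F
¬N = ¬F = T
¬K ∧ ¬N = F ∧ T = F
(¬K ∧ ¬N) ↔ G = F ↔ F = T
Hence Statement 2 is true.

Statement 3: Parsed as ((¬N ↔ K) ↔ (G ⊕ (N ∨ ¬K))) ⊕ N

¬N = ¬F = T
¬N ↔ K = T ↔ T = T
¬K = ¬T = F
N ∨ ¬K = F ∨ F = F
G ⊕ (N ∨ ¬K) = F ⊕ F = F
(¬N ↔ K) ↔ (G ⊕ (N ∨ ¬K)) = T ↔ F = F
((¬N ↔ K) ↔ (G ⊕ (N ∨ ¬K))) ⊕ N = F ⊕ F = F
Thus Statement 3 is false.

1 of the 3 statements is true (Statement 2).

1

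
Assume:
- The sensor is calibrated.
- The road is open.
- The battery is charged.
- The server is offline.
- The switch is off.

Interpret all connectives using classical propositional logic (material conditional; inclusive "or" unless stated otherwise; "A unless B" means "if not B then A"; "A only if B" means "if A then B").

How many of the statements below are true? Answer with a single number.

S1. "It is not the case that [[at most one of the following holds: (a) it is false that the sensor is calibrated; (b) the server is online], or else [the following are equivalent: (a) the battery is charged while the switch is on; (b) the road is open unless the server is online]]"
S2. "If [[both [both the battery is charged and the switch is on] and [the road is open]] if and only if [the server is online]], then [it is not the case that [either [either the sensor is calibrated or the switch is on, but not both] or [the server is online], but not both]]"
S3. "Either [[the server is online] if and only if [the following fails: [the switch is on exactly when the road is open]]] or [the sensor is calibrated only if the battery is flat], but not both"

Let S = "the sensor is calibrated" (True), H = "the server is online" (False), K = "the battery is charged" (True), N = "the switch is on" (False), L = "the road is closed" (False).

S1: Formalization: not ((not S nand H) or ((K and N) iff (not L or H)))

not S = not True = False
not S nand H = False nand False = True
K and N = True and False = False
not L = not False = True
not L or H = True or False = True
(K and N) iff (not L or H) = False iff True = False
(not S nand H) or ((K and N) iff (not L or H)) = True or False = True
not ((not S nand H) or ((K and N) iff (not L or H))) = not True = False
So S1 is false.

S2: In symbols: (((K and N) and not L) iff H) -> not ((S xor N) xor H)

K and N = True and False = False
not L = not False = True
(K and N) and not L = False and True = False
((K and N) and not L) iff H = False iff False = True
S xor N = True xor False = True
(S xor N) xor H = True xor False = True
not ((S xor N) xor H) = not True = False
(((K and N) and not L) iff H) -> not ((S xor N) xor H) = True -> False = False
So S2 is false.

S3: In symbols: (H iff not (N iff not L)) xor (S -> not K)

not L = not False = True
N iff not L = False iff True = False
not (N iff not L) = not False = True
H iff not (N iff not L) = False iff True = False
not K = not True = False
S -> not K = True -> False = False
(H iff not (N iff not L)) xor (S -> not K) = False xor False = False
Hence S3 is false.

True statements: 0 (none).

0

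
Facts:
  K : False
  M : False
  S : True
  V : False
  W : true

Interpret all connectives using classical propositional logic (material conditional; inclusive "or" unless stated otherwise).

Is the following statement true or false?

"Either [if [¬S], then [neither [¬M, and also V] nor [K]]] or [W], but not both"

In symbols: (not S -> ((not M and V) nor K)) xor W

not S = not True = False
not M = not False = True
not M and V = True and False = False
(not M and V) nor K = False nor False = True
not S -> ((not M and V) nor K) = False -> True = True
(not S -> ((not M and V) nor K)) xor W = True xor True = False

false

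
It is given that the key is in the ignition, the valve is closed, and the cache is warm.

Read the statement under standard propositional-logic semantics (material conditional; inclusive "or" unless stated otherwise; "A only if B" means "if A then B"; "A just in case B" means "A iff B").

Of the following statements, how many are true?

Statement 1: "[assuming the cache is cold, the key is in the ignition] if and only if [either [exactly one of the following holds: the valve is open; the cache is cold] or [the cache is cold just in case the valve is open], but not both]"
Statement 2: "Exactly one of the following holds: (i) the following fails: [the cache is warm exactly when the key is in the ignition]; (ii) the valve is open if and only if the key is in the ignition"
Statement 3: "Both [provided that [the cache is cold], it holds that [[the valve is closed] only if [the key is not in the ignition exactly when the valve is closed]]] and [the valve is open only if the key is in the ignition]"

Let R = "the cache is warm" (True), P = "the key is in the ignition" (True), Q = "the valve is open" (False).

Statement 1: Formalization: (not R -> P) iff ((Q xor not R) xor (not R iff Q))

not R = not True = False
not R -> P = False -> True = True
not R = not True = False
Q xor not R = False xor False = False
not R = not True = False
not R iff Q = False iff False = True
(Q xor not R) xor (not R iff Q) = False xor True = True
(not R -> P) iff ((Q xor not R) xor (not R iff Q)) = True iff True = True
Hence Statement 1 is true.

Statement 2: This is not (R iff P) xor (Q iff P).

R iff P = True iff True = True
not (R iff P) = not True = False
Q iff P = False iff True = False
not (R iff P) xor (Q iff P) = False xor False = False
Thus Statement 2 is false.

Statement 3: In symbols: (not R -> (not Q -> (not P iff not Q))) and (Q -> P)

not R = not True = False
not Q = not False = True
not P = not True = False
not Q = not False = True
not P iff not Q = False iff True = False
not Q -> (not P iff not Q) = True -> False = False
not R -> (not Q -> (not P iff not Q)) = False -> False = True
Q -> P = False -> True = True
(not R -> (not Q -> (not P iff not Q))) and (Q -> P) = True and True = True
So Statement 3 is true.

True statements: 2 (Statement 1, Statement 3).

2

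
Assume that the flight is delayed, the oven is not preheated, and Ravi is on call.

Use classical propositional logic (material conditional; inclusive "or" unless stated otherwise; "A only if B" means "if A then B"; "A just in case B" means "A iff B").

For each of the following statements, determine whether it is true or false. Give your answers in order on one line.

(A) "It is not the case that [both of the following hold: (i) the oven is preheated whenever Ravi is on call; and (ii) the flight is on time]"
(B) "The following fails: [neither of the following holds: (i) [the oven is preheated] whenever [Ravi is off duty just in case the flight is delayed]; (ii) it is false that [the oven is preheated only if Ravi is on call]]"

(A) true / (B) true

Let R = "Ravi is on call" (T), D = "the oven is preheated" (F), V = "the flight is delayed" (T).

(A): This is ¬((R → D) ∧ ¬V).

R → D = T → F = F
¬V = ¬T = F
(R → D) ∧ ¬V = F ∧ F = F
¬((R → D) ∧ ¬V) = ¬F = T
So (A) is true.

(B): This is ¬(((¬R ↔ V) → D) ↓ ¬(D → R)).

¬R = ¬T = F
¬R ↔ V = F ↔ T = F
(¬R ↔ V) → D = F → F = T
D → R = F → T = T
¬(D → R) = ¬T = F
((¬R ↔ V) → D) ↓ ¬(D → R) = T ↓ F = F
¬(((¬R ↔ V) → D) ↓ ¬(D → R)) = ¬F = T
Hence (B) is true.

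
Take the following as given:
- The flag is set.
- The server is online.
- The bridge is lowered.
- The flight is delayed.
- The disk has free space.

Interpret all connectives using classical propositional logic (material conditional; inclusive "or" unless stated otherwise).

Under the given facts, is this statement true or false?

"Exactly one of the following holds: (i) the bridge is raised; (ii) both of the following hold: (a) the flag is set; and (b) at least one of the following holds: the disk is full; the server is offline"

Let D = "the bridge is raised" (False), N = "the flag is set" (True), P = "the disk is full" (False), R = "the server is online" (True).
This is D xor (N and (P or not R)).

not R = not True = False
P or not R = False or False = False
N and (P or not R) = True and False = False
D xor (N and (P or not R)) = False xor False = False

The statement is false.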